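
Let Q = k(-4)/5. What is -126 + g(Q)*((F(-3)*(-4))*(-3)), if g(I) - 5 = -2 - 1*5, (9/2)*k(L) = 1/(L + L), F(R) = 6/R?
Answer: -78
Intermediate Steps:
k(L) = 1/(9*L) (k(L) = 2/(9*(L + L)) = 2/(9*((2*L))) = 2*(1/(2*L))/9 = 1/(9*L))
Q = -1/180 (Q = ((1/9)/(-4))/5 = ((1/9)*(-1/4))*(1/5) = -1/36*1/5 = -1/180 ≈ -0.0055556)
g(I) = -2 (g(I) = 5 + (-2 - 1*5) = 5 + (-2 - 5) = 5 - 7 = -2)
-126 + g(Q)*((F(-3)*(-4))*(-3)) = -126 - 2*(6/(-3))*(-4)*(-3) = -126 - 2*(6*(-1/3))*(-4)*(-3) = -126 - 2*(-2*(-4))*(-3) = -126 - 16*(-3) = -126 - 2*(-24) = -126 + 48 = -78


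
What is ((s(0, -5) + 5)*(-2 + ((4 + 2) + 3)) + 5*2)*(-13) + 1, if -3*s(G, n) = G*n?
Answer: -584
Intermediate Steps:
s(G, n) = -G*n/3
((s(0, -5) + 5)*(-2 + ((4 + 2) + 3)) + 5*2)*(-13) + 1 = ((-⅓*0*(-5) + 5)*(-2 + ((4 + 2) + 3)) + 5*2)*(-13) + 1 = ((0 + 5)*(-2 + (6 + 3)) + 10)*(-13) + 1 = (5*(-2 + 9) + 10)*(-13) + 1 = (5*7 + 10)*(-13) + 1 = (35 + 10)*(-13) + 1 = 45*(-13) + 1 = -585 + 1 = -584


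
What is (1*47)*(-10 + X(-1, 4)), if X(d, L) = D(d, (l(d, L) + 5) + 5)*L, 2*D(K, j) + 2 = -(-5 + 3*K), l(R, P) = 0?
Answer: 94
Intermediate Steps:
D(K, j) = 3/2 - 3*K/2 (D(K, j) = -1 + (-(-5 + 3*K))/2 = -1 + (5 - 3*K)/2 = -1 + (5/2 - 3*K/2) = 3/2 - 3*K/2)
X(d, L) = L*(3/2 - 3*d/2) (X(d, L) = (3/2 - 3*d/2)*L = L*(3/2 - 3*d/2))
(1*47)*(-10 + X(-1, 4)) = (1*47)*(-10 + (3/2)*4*(1 - 1*(-1))) = 47*(-10 + (3/2)*4*(1 + 1)) = 47*(-10 + (3/2)*4*2) = 47*(-10 + 12) = 47*2 = 94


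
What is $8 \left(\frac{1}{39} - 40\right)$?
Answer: $- \frac{12472}{39} \approx -319.79$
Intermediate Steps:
$8 \left(\frac{1}{39} - 40\right) = 8 \left(- \frac{1559}{39}\right) = - \frac{12472}{39}$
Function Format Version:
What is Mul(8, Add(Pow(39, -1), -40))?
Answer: Rational(-12472, 39) ≈ -319.79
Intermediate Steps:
Mul(8, Add(Pow(39, -1), -40)) = Mul(8, Add(Rational(1, 39), -40)) = Mul(8, Rational(-1559, 39)) = Rational(-12472, 39)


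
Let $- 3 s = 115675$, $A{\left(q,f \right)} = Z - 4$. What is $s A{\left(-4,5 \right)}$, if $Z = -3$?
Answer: $\frac{809725}{3} \approx 2.6991 \cdot 10^{5}$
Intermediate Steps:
$A{\left(q,f \right)} = -7$ ($A{\left(q,f \right)} = -3 - 4 = -7$)
$s = - \frac{115675}{3}$ ($s = \left(- \frac{1}{3}\right) 115675 = - \frac{115675}{3} \approx -38558.0$)
$s A{\left(-4,5 \right)} = \left(- \frac{115675}{3}\right) \left(-7\right) = \frac{809725}{3}$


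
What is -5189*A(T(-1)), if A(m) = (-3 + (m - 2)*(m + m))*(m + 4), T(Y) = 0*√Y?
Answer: 62268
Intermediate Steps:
T(Y) = 0
A(m) = (-3 + 2*m*(-2 + m))*(4 + m) (A(m) = (-3 + (-2 + m)*(2*m))*(4 + m) = (-3 + 2*m*(-2 + m))*(4 + m))
-5189*A(T(-1)) = -5189*(-12 - 19*0 + 2*0³ + 4*0²) = -5189*(-12 + 0 + 2*0 + 4*0) = -5189*(-12 + 0 + 0 + 0) = -5189*(-12) = 62268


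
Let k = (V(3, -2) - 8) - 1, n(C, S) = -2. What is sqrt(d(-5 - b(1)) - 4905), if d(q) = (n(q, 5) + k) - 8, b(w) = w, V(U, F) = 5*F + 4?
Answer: I*sqrt(4930) ≈ 70.214*I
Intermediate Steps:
V(U, F) = 4 + 5*F
k = -15 (k = ((4 + 5*(-2)) - 8) - 1 = ((4 - 10) - 8) - 1 = (-6 - 8) - 1 = -14 - 1 = -15)
d(q) = -25 (d(q) = (-2 - 15) - 8 = -17 - 8 = -25)
sqrt(d(-5 - b(1)) - 4905) = sqrt(-25 - 4905) = sqrt(-4930) = I*sqrt(4930)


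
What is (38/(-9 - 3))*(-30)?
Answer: 95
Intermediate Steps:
(38/(-9 - 3))*(-30) = (38/(-12))*(-30) = -1/12*38*(-30) = -19/6*(-30) = 95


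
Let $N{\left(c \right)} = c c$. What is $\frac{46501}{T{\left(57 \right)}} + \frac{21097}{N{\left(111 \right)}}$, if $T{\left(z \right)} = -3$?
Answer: $- \frac{190958510}{12321} \approx -15499.0$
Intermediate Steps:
$N{\left(c \right)} = c^{2}$
$\frac{46501}{T{\left(57 \right)}} + \frac{21097}{N{\left(111 \right)}} = \frac{46501}{-3} + \frac{21097}{111^{2}} = 46501 \left(- \frac{1}{3}\right) + \frac{21097}{12321} = - \frac{46501}{3} + 21097 \cdot \frac{1}{12321} = - \frac{46501}{3} + \frac{21097}{12321} = - \frac{190958510}{12321}$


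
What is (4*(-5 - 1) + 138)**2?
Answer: 12996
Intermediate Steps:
(4*(-5 - 1) + 138)**2 = (4*(-6) + 138)**2 = (-24 + 138)**2 = 114**2 = 12996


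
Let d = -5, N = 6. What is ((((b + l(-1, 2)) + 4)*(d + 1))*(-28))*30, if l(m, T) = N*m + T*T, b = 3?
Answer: 16800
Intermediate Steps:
l(m, T) = T² + 6*m (l(m, T) = 6*m + T*T = 6*m + T² = T² + 6*m)
((((b + l(-1, 2)) + 4)*(d + 1))*(-28))*30 = ((((3 + (2² + 6*(-1))) + 4)*(-5 + 1))*(-28))*30 = ((((3 + (4 - 6)) + 4)*(-4))*(-28))*30 = ((((3 - 2) + 4)*(-4))*(-28))*30 = (((1 + 4)*(-4))*(-28))*30 = ((5*(-4))*(-28))*30 = -20*(-28)*30 = 560*30 = 16800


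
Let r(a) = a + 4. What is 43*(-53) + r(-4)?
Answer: -2279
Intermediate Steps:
r(a) = 4 + a
43*(-53) + r(-4) = 43*(-53) + (4 - 4) = -2279 + 0 = -2279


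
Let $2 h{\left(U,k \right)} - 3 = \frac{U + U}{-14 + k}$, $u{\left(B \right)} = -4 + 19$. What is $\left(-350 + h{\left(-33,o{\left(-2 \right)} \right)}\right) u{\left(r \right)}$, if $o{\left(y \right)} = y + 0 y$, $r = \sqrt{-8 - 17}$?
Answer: $- \frac{83145}{16} \approx -5196.6$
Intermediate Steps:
$r = 5 i$ ($r = \sqrt{-25} = 5 i \approx 5.0 i$)
$o{\left(y \right)} = y$ ($o{\left(y \right)} = y + 0 = y$)
$u{\left(B \right)} = 15$
$h{\left(U,k \right)} = \frac{3}{2} + \frac{U}{-14 + k}$ ($h{\left(U,k \right)} = \frac{3}{2} + \frac{\left(U + U\right) \frac{1}{-14 + k}}{2} = \frac{3}{2} + \frac{2 U \frac{1}{-14 + k}}{2} = \frac{3}{2} + \frac{U}{-14 + k}$)
$\left(-350 + h{\left(-33,o{\left(-2 \right)} \right)}\right) u{\left(r \right)} = \left(-350 + \frac{-21 - 33 + \frac{3}{2} \left(-2\right)}{-14 - 2}\right) 15 = \left(-350 + \frac{-21 - 33 - 3}{-16}\right) 15 = \left(-350 - - \frac{57}{16}\right) 15 = \left(-350 + \frac{57}{16}\right) 15 = \left(- \frac{5543}{16}\right) 15 = - \frac{83145}{16}$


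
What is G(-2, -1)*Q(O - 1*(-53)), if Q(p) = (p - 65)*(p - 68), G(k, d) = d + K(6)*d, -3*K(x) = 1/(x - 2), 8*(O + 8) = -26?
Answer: -35805/64 ≈ -559.45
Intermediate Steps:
O = -45/4 (O = -8 + (⅛)*(-26) = -8 - 13/4 = -45/4 ≈ -11.250)
K(x) = -1/(3*(-2 + x)) (K(x) = -1/(3*(x - 2)) = -1/(3*(-2 + x)))
G(k, d) = 11*d/12 (G(k, d) = d + (-1/(-6 + 3*6))*d = d + (-1/(-6 + 18))*d = d + (-1/12)*d = d + (-1*1/12)*d = d - d/12 = 11*d/12)
Q(p) = (-68 + p)*(-65 + p) (Q(p) = (-65 + p)*(-68 + p) = (-68 + p)*(-65 + p))
G(-2, -1)*Q(O - 1*(-53)) = ((11/12)*(-1))*(4420 + (-45/4 - 1*(-53))² - 133*(-45/4 - 1*(-53))) = -11*(4420 + (-45/4 + 53)² - 133*(-45/4 + 53))/12 = -11*(4420 + (167/4)² - 133*167/4)/12 = -11*(4420 + 27889/16 - 22211/4)/12 = -11/12*9765/16 = -35805/64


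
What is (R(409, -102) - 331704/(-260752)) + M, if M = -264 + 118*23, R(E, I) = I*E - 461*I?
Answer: 252775339/32594 ≈ 7755.3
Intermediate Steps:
R(E, I) = -461*I + E*I (R(E, I) = E*I - 461*I = -461*I + E*I)
M = 2450 (M = -264 + 2714 = 2450)
(R(409, -102) - 331704/(-260752)) + M = (-102*(-461 + 409) - 331704/(-260752)) + 2450 = (-102*(-52) - 331704*(-1/260752)) + 2450 = (5304 + 41463/32594) + 2450 = 172920039/32594 + 2450 = 252775339/32594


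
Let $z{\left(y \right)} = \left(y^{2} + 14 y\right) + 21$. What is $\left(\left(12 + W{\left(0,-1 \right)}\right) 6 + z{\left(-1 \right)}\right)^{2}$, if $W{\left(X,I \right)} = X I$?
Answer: $6400$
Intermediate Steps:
$W{\left(X,I \right)} = I X$
$z{\left(y \right)} = 21 + y^{2} + 14 y$
$\left(\left(12 + W{\left(0,-1 \right)}\right) 6 + z{\left(-1 \right)}\right)^{2} = \left(\left(12 - 0\right) 6 + \left(21 + \left(-1\right)^{2} + 14 \left(-1\right)\right)\right)^{2} = \left(\left(12 + 0\right) 6 + \left(21 + 1 - 14\right)\right)^{2} = \left(12 \cdot 6 + 8\right)^{2} = \left(72 + 8\right)^{2} = 80^{2} = 6400$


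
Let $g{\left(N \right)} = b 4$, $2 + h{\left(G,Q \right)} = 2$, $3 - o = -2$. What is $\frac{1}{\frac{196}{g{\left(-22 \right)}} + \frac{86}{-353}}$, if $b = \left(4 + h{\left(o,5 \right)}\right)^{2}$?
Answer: $\frac{5648}{15921} \approx 0.35475$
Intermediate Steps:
$o = 5$ ($o = 3 - -2 = 3 + 2 = 5$)
$h{\left(G,Q \right)} = 0$ ($h{\left(G,Q \right)} = -2 + 2 = 0$)
$b = 16$ ($b = \left(4 + 0\right)^{2} = 4^{2} = 16$)
$g{\left(N \right)} = 64$ ($g{\left(N \right)} = 16 \cdot 4 = 64$)
$\frac{1}{\frac{196}{g{\left(-22 \right)}} + \frac{86}{-353}} = \frac{1}{\frac{196}{64} + \frac{86}{-353}} = \frac{1}{196 \cdot \frac{1}{64} + 86 \left(- \frac{1}{353}\right)} = \frac{1}{\frac{49}{16} - \frac{86}{353}} = \frac{1}{\frac{15921}{5648}} = \frac{5648}{15921}$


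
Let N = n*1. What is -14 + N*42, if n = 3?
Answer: 112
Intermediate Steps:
N = 3 (N = 3*1 = 3)
-14 + N*42 = -14 + 3*42 = -14 + 126 = 112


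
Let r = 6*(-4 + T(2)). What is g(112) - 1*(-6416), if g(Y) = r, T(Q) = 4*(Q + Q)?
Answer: 6488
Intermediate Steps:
T(Q) = 8*Q (T(Q) = 4*(2*Q) = 8*Q)
r = 72 (r = 6*(-4 + 8*2) = 6*(-4 + 16) = 6*12 = 72)
g(Y) = 72
g(112) - 1*(-6416) = 72 - 1*(-6416) = 72 + 6416 = 6488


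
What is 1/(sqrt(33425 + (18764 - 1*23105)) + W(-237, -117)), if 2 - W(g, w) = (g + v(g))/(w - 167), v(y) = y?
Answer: -6674/586447567 + 40328*sqrt(7271)/586447567 ≈ 0.0058524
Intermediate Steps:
W(g, w) = 2 - 2*g/(-167 + w) (W(g, w) = 2 - (g + g)/(w - 167) = 2 - 2*g/(-167 + w))
1/(sqrt(33425 + (18764 - 1*23105)) + W(-237, -117)) = 1/(sqrt(33425 + (18764 - 1*23105)) + 2*(-167 - 117 - 1*(-237))/(-167 - 117)) = 1/(sqrt(33425 + (18764 - 23105)) + 2*(-167 - 117 + 237)/(-284)) = 1/(sqrt(33425 - 4341) + 2*(-1/284)*(-47)) = 1/(sqrt(29084) + 47/142) = 1/(2*sqrt(7271) + 47/142) = 1/(47/142 + 2*sqrt(7271))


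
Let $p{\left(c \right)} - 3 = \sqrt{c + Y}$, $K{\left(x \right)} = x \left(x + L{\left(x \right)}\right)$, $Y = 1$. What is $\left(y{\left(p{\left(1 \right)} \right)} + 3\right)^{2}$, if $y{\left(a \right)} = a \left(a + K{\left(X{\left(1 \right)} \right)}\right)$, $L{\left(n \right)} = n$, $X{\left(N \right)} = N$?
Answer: $528 + 320 \sqrt{2} \approx 980.55$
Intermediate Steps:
$K{\left(x \right)} = 2 x^{2}$ ($K{\left(x \right)} = x \left(x + x\right) = x 2 x = 2 x^{2}$)
$p{\left(c \right)} = 3 + \sqrt{1 + c}$ ($p{\left(c \right)} = 3 + \sqrt{c + 1} = 3 + \sqrt{1 + c}$)
$y{\left(a \right)} = a \left(2 + a\right)$ ($y{\left(a \right)} = a \left(a + 2 \cdot 1^{2}\right) = a \left(a + 2 \cdot 1\right) = a \left(a + 2\right) = a \left(2 + a\right)$)
$\left(y{\left(p{\left(1 \right)} \right)} + 3\right)^{2} = \left(\left(3 + \sqrt{1 + 1}\right) \left(2 + \left(3 + \sqrt{1 + 1}\right)\right) + 3\right)^{2} = \left(\left(3 + \sqrt{2}\right) \left(2 + \left(3 + \sqrt{2}\right)\right) + 3\right)^{2} = \left(\left(3 + \sqrt{2}\right) \left(5 + \sqrt{2}\right) + 3\right)^{2} = \left(3 + \left(3 + \sqrt{2}\right) \left(5 + \sqrt{2}\right)\right)^{2}$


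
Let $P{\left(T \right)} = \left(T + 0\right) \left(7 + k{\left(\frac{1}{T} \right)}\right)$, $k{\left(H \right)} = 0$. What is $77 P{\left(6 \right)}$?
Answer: $3234$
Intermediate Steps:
$P{\left(T \right)} = 7 T$ ($P{\left(T \right)} = \left(T + 0\right) \left(7 + 0\right) = T 7 = 7 T$)
$77 P{\left(6 \right)} = 77 \cdot 7 \cdot 6 = 77 \cdot 42 = 3234$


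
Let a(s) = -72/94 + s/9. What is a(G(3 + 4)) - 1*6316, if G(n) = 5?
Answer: -2671757/423 ≈ -6316.2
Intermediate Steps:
a(s) = -36/47 + s/9 (a(s) = -72*1/94 + s*(1/9) = -36/47 + s/9)
a(G(3 + 4)) - 1*6316 = (-36/47 + (1/9)*5) - 1*6316 = (-36/47 + 5/9) - 6316 = -89/423 - 6316 = -2671757/423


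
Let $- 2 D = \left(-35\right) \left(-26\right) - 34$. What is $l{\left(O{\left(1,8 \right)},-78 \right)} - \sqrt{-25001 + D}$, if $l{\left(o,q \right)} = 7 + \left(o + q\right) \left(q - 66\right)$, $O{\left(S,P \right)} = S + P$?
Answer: $9943 - i \sqrt{25439} \approx 9943.0 - 159.5 i$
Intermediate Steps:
$O{\left(S,P \right)} = P + S$
$D = -438$ ($D = - \frac{\left(-35\right) \left(-26\right) - 34}{2} = - \frac{910 - 34}{2} = \left(- \frac{1}{2}\right) 876 = -438$)
$l{\left(o,q \right)} = 7 + \left(-66 + q\right) \left(o + q\right)$ ($l{\left(o,q \right)} = 7 + \left(o + q\right) \left(-66 + q\right) = 7 + \left(-66 + q\right) \left(o + q\right)$)
$l{\left(O{\left(1,8 \right)},-78 \right)} - \sqrt{-25001 + D} = \left(7 + \left(-78\right)^{2} - 66 \left(8 + 1\right) - -5148 + \left(8 + 1\right) \left(-78\right)\right) - \sqrt{-25001 - 438} = \left(7 + 6084 - 594 + 5148 + 9 \left(-78\right)\right) - \sqrt{-25439} = \left(7 + 6084 - 594 + 5148 - 702\right) - i \sqrt{25439} = 9943 - i \sqrt{25439}$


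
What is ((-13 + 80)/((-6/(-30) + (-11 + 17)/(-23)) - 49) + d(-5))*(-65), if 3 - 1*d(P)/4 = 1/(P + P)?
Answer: -311279/434 ≈ -717.23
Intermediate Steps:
d(P) = 12 - 2/P (d(P) = 12 - 4/(P + P) = 12 - 4*1/(2*P) = 12 - 2/P)
((-13 + 80)/((-6/(-30) + (-11 + 17)/(-23)) - 49) + d(-5))*(-65) = ((-13 + 80)/((-6/(-30) + (-11 + 17)/(-23)) - 49) + (12 - 2/(-5)))*(-65) = (67/((-6*(-1/30) + 6*(-1/23)) - 49) + (12 - 2*(-1/5)))*(-65) = (67/((1/5 - 6/23) - 49) + (12 + 2/5))*(-65) = (67/(-7/115 - 49) + 62/5)*(-65) = (67/(-5642/115) + 62/5)*(-65) = (67*(-115/5642) + 62/5)*(-65) = (-7705/5642 + 62/5)*(-65) = (311279/28210)*(-65) = -311279/434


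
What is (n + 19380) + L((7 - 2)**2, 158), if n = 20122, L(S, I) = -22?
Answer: 39480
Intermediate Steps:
(n + 19380) + L((7 - 2)**2, 158) = (20122 + 19380) - 22 = 39502 - 22 = 39480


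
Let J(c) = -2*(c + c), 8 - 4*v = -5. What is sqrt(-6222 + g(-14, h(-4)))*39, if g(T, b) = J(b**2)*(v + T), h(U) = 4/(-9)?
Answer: 13*I*sqrt(503294)/3 ≈ 3074.2*I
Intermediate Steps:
h(U) = -4/9 (h(U) = 4*(-1/9) = -4/9)
v = 13/4 (v = 2 - 1/4*(-5) = 2 + 5/4 = 13/4 ≈ 3.2500)
J(c) = -4*c
g(T, b) = -4*b**2*(13/4 + T) (g(T, b) = (-4*b**2)*(13/4 + T) = -4*b**2*(13/4 + T))
sqrt(-6222 + g(-14, h(-4)))*39 = sqrt(-6222 + (-4/9)**2*(-13 - 4*(-14)))*39 = sqrt(-6222 + 16*(-13 + 56)/81)*39 = sqrt(-6222 + (16/81)*43)*39 = sqrt(-6222 + 688/81)*39 = sqrt(-503294/81)*39 = (I*sqrt(503294)/9)*39 = 13*I*sqrt(503294)/3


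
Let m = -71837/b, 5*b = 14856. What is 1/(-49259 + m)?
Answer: -14856/732150889 ≈ -2.0291e-5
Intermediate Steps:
b = 14856/5 (b = (1/5)*14856 = 14856/5 ≈ 2971.2)
m = -359185/14856 (m = -71837/14856/5 = -71837*5/14856 = -359185/14856 ≈ -24.178)
1/(-49259 + m) = 1/(-49259 - 359185/14856) = 1/(-732150889/14856) = -14856/732150889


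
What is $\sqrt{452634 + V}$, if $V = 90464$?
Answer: $\sqrt{543098} \approx 736.95$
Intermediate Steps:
$\sqrt{452634 + V} = \sqrt{452634 + 90464} = \sqrt{543098}$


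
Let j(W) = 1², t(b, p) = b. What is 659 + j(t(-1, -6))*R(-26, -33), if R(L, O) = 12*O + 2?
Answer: 265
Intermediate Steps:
R(L, O) = 2 + 12*O
j(W) = 1
659 + j(t(-1, -6))*R(-26, -33) = 659 + 1*(2 + 12*(-33)) = 659 + 1*(2 - 396) = 659 + 1*(-394) = 659 - 394 = 265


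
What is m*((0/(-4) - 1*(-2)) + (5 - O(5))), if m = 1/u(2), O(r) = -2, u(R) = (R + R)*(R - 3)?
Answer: -9/4 ≈ -2.2500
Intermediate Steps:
u(R) = 2*R*(-3 + R) (u(R) = (2*R)*(-3 + R) = 2*R*(-3 + R))
m = -1/4 (m = 1/(2*2*(-3 + 2)) = 1/(2*2*(-1)) = 1/(-4) = -1/4 ≈ -0.25000)
m*((0/(-4) - 1*(-2)) + (5 - O(5))) = -((0/(-4) - 1*(-2)) + (5 - 1*(-2)))/4 = -((0*(-1/4) + 2) + (5 + 2))/4 = -((0 + 2) + 7)/4 = -(2 + 7)/4 = -1/4*9 = -9/4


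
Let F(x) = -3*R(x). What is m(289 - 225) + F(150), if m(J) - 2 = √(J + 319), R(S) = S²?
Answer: -67498 + √383 ≈ -67478.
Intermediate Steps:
m(J) = 2 + √(319 + J) (m(J) = 2 + √(J + 319) = 2 + √(319 + J))
F(x) = -3*x²
m(289 - 225) + F(150) = (2 + √(319 + (289 - 225))) - 3*150² = (2 + √(319 + 64)) - 3*22500 = (2 + √383) - 67500 = -67498 + √383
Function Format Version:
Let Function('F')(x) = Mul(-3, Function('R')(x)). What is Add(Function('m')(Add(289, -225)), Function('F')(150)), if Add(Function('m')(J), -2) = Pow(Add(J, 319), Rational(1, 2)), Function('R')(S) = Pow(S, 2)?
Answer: Add(-67498, Pow(383, Rational(1, 2))) ≈ -67478.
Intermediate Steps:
Function('m')(J) = Add(2, Pow(Add(319, J), Rational(1, 2))) (Function('m')(J) = Add(2, Pow(Add(J, 319), Rational(1, 2))) = Add(2, Pow(Add(319, J), Rational(1, 2))))
Function('F')(x) = Mul(-3, Pow(x, 2))
Add(Function('m')(Add(289, -225)), Function('F')(150)) = Add(Add(2, Pow(Add(319, Add(289, -225)), Rational(1, 2))), Mul(-3, Pow(150, 2))) = Add(Add(2, Pow(Add(319, 64), Rational(1, 2))), Mul(-3, 22500)) = Add(Add(2, Pow(383, Rational(1, 2))), -67500) = Add(-67498, Pow(383, Rational(1, 2)))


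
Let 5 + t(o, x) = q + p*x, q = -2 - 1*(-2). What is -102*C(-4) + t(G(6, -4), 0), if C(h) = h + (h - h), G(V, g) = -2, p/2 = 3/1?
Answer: 403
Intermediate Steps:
p = 6 (p = 2*(3/1) = 2*(3*1) = 2*3 = 6)
q = 0 (q = -2 + 2 = 0)
t(o, x) = -5 + 6*x (t(o, x) = -5 + (0 + 6*x) = -5 + 6*x)
C(h) = h (C(h) = h + 0 = h)
-102*C(-4) + t(G(6, -4), 0) = -102*(-4) + (-5 + 6*0) = 408 + (-5 + 0) = 408 - 5 = 403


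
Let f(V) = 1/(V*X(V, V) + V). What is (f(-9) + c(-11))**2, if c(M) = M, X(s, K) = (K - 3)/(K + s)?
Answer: 27556/225 ≈ 122.47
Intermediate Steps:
X(s, K) = (-3 + K)/(K + s)
f(V) = 1/(-3/2 + 3*V/2) (f(V) = 1/(V*((-3 + V)/(V + V)) + V) = 1/(V*((-3 + V)/((2*V))) + V) = 1/(V*((1/(2*V))*(-3 + V)) + V) = 1/(V*((-3 + V)/(2*V)) + V) = 1/((-3/2 + V/2) + V) = 1/(-3/2 + 3*V/2))
(f(-9) + c(-11))**2 = (2/(3*(-1 - 9)) - 11)**2 = ((2/3)/(-10) - 11)**2 = ((2/3)*(-1/10) - 11)**2 = (-1/15 - 11)**2 = (-166/15)**2 = 27556/225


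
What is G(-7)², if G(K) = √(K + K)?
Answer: -14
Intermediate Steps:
G(K) = √2*√K (G(K) = √(2*K) = √2*√K)
G(-7)² = (√2*√(-7))² = (√2*(I*√7))² = (I*√14)² = -14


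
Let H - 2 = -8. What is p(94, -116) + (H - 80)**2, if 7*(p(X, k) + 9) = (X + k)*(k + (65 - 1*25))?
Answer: 53381/7 ≈ 7625.9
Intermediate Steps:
H = -6 (H = 2 - 8 = -6)
p(X, k) = -9 + (40 + k)*(X + k)/7 (p(X, k) = -9 + ((X + k)*(k + (65 - 1*25)))/7 = -9 + ((X + k)*(k + (65 - 25)))/7 = -9 + ((X + k)*(k + 40))/7 = -9 + ((X + k)*(40 + k))/7 = -9 + ((40 + k)*(X + k))/7 = -9 + (40 + k)*(X + k)/7)
p(94, -116) + (H - 80)**2 = (-9 + (1/7)*(-116)**2 + (40/7)*94 + (40/7)*(-116) + (1/7)*94*(-116)) + (-6 - 80)**2 = (-9 + (1/7)*13456 + 3760/7 - 4640/7 - 10904/7) + (-86)**2 = (-9 + 13456/7 + 3760/7 - 4640/7 - 10904/7) + 7396 = 1609/7 + 7396 = 53381/7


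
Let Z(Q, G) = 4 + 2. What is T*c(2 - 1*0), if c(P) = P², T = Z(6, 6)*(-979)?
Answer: -23496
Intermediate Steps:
Z(Q, G) = 6
T = -5874 (T = 6*(-979) = -5874)
T*c(2 - 1*0) = -5874*(2 - 1*0)² = -5874*(2 + 0)² = -5874*2² = -5874*4 = -23496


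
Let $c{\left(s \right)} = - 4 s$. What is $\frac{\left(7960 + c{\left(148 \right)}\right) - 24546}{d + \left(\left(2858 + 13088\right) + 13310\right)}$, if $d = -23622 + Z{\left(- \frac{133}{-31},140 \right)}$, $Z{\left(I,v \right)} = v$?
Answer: $- \frac{8589}{2887} \approx -2.9751$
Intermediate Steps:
$d = -23482$ ($d = -23622 + 140 = -23482$)
$\frac{\left(7960 + c{\left(148 \right)}\right) - 24546}{d + \left(\left(2858 + 13088\right) + 13310\right)} = \frac{\left(7960 - 592\right) - 24546}{-23482 + \left(\left(2858 + 13088\right) + 13310\right)} = \frac{\left(7960 - 592\right) - 24546}{-23482 + \left(15946 + 13310\right)} = \frac{7368 - 24546}{-23482 + 29256} = - \frac{17178}{5774} = \left(-17178\right) \frac{1}{5774} = - \frac{8589}{2887}$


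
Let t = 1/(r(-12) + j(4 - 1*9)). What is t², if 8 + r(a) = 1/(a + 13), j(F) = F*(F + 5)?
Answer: 1/49 ≈ 0.020408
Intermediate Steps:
j(F) = F*(5 + F)
r(a) = -8 + 1/(13 + a) (r(a) = -8 + 1/(a + 13) = -8 + 1/(13 + a))
t = -⅐ (t = 1/((-103 - 8*(-12))/(13 - 12) + (4 - 1*9)*(5 + (4 - 1*9))) = 1/((-103 + 96)/1 + (4 - 9)*(5 + (4 - 9))) = 1/(1*(-7) - 5*(5 - 5)) = 1/(-7 - 5*0) = 1/(-7 + 0) = 1/(-7) = -⅐ ≈ -0.14286)
t² = (-⅐)² = 1/49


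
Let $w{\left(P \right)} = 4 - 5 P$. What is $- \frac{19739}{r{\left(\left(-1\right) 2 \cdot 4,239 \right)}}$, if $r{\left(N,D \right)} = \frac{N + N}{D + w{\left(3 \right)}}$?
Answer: $\frac{1125123}{4} \approx 2.8128 \cdot 10^{5}$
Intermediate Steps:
$r{\left(N,D \right)} = \frac{2 N}{-11 + D}$ ($r{\left(N,D \right)} = \frac{N + N}{D + \left(4 - 15\right)} = \frac{2 N}{D + \left(4 - 15\right)} = \frac{2 N}{D - 11} = \frac{2 N}{-11 + D}$)
$- \frac{19739}{r{\left(\left(-1\right) 2 \cdot 4,239 \right)}} = - \frac{19739}{2 \left(-1\right) 2 \cdot 4 \frac{1}{-11 + 239}} = - \frac{19739}{2 \left(\left(-2\right) 4\right) \frac{1}{228}} = - \frac{19739}{2 \left(-8\right) \frac{1}{228}} = - \frac{19739}{- \frac{4}{57}} = \left(-19739\right) \left(- \frac{57}{4}\right) = \frac{1125123}{4}$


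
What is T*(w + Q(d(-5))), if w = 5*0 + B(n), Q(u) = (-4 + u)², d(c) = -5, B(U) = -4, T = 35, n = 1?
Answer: 2695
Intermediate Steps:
w = -4 (w = 5*0 - 4 = 0 - 4 = -4)
T*(w + Q(d(-5))) = 35*(-4 + (-4 - 5)²) = 35*(-4 + (-9)²) = 35*(-4 + 81) = 35*77 = 2695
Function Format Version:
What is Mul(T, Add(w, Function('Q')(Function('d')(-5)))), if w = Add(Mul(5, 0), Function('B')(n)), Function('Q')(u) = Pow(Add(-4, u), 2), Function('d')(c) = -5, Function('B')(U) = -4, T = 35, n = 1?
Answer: 2695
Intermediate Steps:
w = -4 (w = Add(Mul(5, 0), -4) = Add(0, -4) = -4)
Mul(T, Add(w, Function('Q')(Function('d')(-5)))) = Mul(35, Add(-4, Pow(Add(-4, -5), 2))) = Mul(35, Add(-4, Pow(-9, 2))) = Mul(35, Add(-4, 81)) = Mul(35, 77) = 2695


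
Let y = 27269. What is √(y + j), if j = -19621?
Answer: 4*√478 ≈ 87.453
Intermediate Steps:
√(y + j) = √(27269 - 19621) = √7648 = 4*√478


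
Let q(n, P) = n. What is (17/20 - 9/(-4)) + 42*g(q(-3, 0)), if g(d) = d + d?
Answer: -2489/10 ≈ -248.90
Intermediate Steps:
g(d) = 2*d
(17/20 - 9/(-4)) + 42*g(q(-3, 0)) = (17/20 - 9/(-4)) + 42*(2*(-3)) = (17*(1/20) - 9*(-¼)) + 42*(-6) = (17/20 + 9/4) - 252 = 31/10 - 252 = -2489/10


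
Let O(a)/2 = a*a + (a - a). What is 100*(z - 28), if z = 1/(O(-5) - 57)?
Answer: -19700/7 ≈ -2814.3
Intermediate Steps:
O(a) = 2*a² (O(a) = 2*(a*a + (a - a)) = 2*(a² + 0) = 2*a²)
z = -⅐ (z = 1/(2*(-5)² - 57) = 1/(2*25 - 57) = 1/(50 - 57) = 1/(-7) = -⅐ ≈ -0.14286)
100*(z - 28) = 100*(-⅐ - 28) = 100*(-197/7) = -19700/7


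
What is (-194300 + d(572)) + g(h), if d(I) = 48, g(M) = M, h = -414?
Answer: -194666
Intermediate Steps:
(-194300 + d(572)) + g(h) = (-194300 + 48) - 414 = -194252 - 414 = -194666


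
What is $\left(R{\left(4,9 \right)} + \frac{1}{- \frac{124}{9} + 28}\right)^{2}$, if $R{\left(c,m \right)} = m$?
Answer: $\frac{1347921}{16384} \approx 82.271$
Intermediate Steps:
$\left(R{\left(4,9 \right)} + \frac{1}{- \frac{124}{9} + 28}\right)^{2} = \left(9 + \frac{1}{- \frac{124}{9} + 28}\right)^{2} = \left(9 + \frac{1}{\frac{128}{9}}\right)^{2} = \left(9 + \frac{9}{128}\right)^{2} = \left(\frac{1161}{128}\right)^{2} = \frac{1347921}{16384}$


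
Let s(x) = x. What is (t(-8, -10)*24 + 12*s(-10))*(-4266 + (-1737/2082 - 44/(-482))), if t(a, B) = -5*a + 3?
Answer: -325415204760/83627 ≈ -3.8913e+6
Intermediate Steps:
t(a, B) = 3 - 5*a
(t(-8, -10)*24 + 12*s(-10))*(-4266 + (-1737/2082 - 44/(-482))) = ((3 - 5*(-8))*24 + 12*(-10))*(-4266 + (-1737/2082 - 44/(-482))) = ((3 + 40)*24 - 120)*(-4266 + (-1737*1/2082 - 44*(-1/482))) = (43*24 - 120)*(-4266 + (-579/694 + 22/241)) = (1032 - 120)*(-4266 - 124271/167254) = 912*(-713629835/167254) = -325415204760/83627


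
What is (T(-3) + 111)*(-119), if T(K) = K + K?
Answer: -12495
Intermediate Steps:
T(K) = 2*K
(T(-3) + 111)*(-119) = (2*(-3) + 111)*(-119) = (-6 + 111)*(-119) = 105*(-119) = -12495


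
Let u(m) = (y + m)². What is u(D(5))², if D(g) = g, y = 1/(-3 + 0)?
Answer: 38416/81 ≈ 474.27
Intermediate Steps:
y = -⅓ (y = 1/(-3) = -⅓ ≈ -0.33333)
u(m) = (-⅓ + m)²
u(D(5))² = ((-1 + 3*5)²/9)² = ((-1 + 15)²/9)² = ((⅑)*14²)² = ((⅑)*196)² = (196/9)² = 38416/81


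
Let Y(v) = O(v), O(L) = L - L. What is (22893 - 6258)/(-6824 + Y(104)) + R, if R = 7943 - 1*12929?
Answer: -34041099/6824 ≈ -4988.4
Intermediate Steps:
O(L) = 0
Y(v) = 0
R = -4986 (R = 7943 - 12929 = -4986)
(22893 - 6258)/(-6824 + Y(104)) + R = (22893 - 6258)/(-6824 + 0) - 4986 = 16635/(-6824) - 4986 = 16635*(-1/6824) - 4986 = -16635/6824 - 4986 = -34041099/6824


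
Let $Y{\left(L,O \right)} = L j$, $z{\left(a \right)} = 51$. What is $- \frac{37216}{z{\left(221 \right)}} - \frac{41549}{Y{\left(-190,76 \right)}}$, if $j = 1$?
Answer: $- \frac{4952041}{9690} \approx -511.05$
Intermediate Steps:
$Y{\left(L,O \right)} = L$ ($Y{\left(L,O \right)} = L 1 = L$)
$- \frac{37216}{z{\left(221 \right)}} - \frac{41549}{Y{\left(-190,76 \right)}} = - \frac{37216}{51} - \frac{41549}{-190} = \left(-37216\right) \frac{1}{51} - - \frac{41549}{190} = - \frac{37216}{51} + \frac{41549}{190} = - \frac{4952041}{9690}$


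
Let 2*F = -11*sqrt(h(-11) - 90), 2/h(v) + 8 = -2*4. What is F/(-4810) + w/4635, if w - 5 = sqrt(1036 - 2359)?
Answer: 1/927 + 7*I*sqrt(3)/1545 + 11*I*sqrt(1442)/38480 ≈ 0.0010787 + 0.018703*I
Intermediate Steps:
h(v) = -1/8 (h(v) = 2/(-8 - 2*4) = 2/(-8 - 8) = 2/(-16) = 2*(-1/16) = -1/8)
w = 5 + 21*I*sqrt(3) (w = 5 + sqrt(1036 - 2359) = 5 + sqrt(-1323) = 5 + 21*I*sqrt(3) ≈ 5.0 + 36.373*I)
F = -11*I*sqrt(1442)/8 (F = (-11*sqrt(-1/8 - 90))/2 = (-11*I*sqrt(1442)/4)/2 = -11*I*sqrt(1442)/8 ≈ -52.214*I)
F/(-4810) + w/4635 = -11*I*sqrt(1442)/8/(-4810) + (5 + 21*I*sqrt(3))/4635 = -11*I*sqrt(1442)/8*(-1/4810) + (5 + 21*I*sqrt(3))*(1/4635) = 11*I*sqrt(1442)/38480 + (1/927 + 7*I*sqrt(3)/1545) = 1/927 + 7*I*sqrt(3)/1545 + 11*I*sqrt(1442)/38480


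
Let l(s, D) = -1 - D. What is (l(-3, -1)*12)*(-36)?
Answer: 0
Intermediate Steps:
(l(-3, -1)*12)*(-36) = ((-1 - 1*(-1))*12)*(-36) = ((-1 + 1)*12)*(-36) = (0*12)*(-36) = 0*(-36) = 0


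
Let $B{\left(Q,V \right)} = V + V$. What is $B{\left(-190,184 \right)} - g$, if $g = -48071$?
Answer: $48439$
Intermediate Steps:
$B{\left(Q,V \right)} = 2 V$
$B{\left(-190,184 \right)} - g = 2 \cdot 184 - -48071 = 368 + 48071 = 48439$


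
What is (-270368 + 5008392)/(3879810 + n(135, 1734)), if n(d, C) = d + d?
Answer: 592253/485010 ≈ 1.2211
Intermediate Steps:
n(d, C) = 2*d
(-270368 + 5008392)/(3879810 + n(135, 1734)) = (-270368 + 5008392)/(3879810 + 2*135) = 4738024/(3879810 + 270) = 4738024/3880080 = 4738024*(1/3880080) = 592253/485010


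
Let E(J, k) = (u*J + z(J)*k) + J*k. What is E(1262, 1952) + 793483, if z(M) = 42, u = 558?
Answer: 4043087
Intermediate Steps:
E(J, k) = 42*k + 558*J + J*k (E(J, k) = (558*J + 42*k) + J*k = (42*k + 558*J) + J*k = 42*k + 558*J + J*k)
E(1262, 1952) + 793483 = (42*1952 + 558*1262 + 1262*1952) + 793483 = (81984 + 704196 + 2463424) + 793483 = 3249604 + 793483 = 4043087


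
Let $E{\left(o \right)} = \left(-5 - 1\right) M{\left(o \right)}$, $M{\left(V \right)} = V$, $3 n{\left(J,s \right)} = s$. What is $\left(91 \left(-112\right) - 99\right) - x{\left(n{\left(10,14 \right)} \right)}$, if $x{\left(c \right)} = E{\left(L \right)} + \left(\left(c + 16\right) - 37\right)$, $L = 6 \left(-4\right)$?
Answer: $- \frac{31256}{3} \approx -10419.0$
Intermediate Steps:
$n{\left(J,s \right)} = \frac{s}{3}$
$L = -24$
$E{\left(o \right)} = - 6 o$ ($E{\left(o \right)} = \left(-5 - 1\right) o = - 6 o$)
$x{\left(c \right)} = 123 + c$ ($x{\left(c \right)} = \left(-6\right) \left(-24\right) + \left(\left(c + 16\right) - 37\right) = 144 + \left(\left(16 + c\right) - 37\right) = 144 + \left(-21 + c\right) = 123 + c$)
$\left(91 \left(-112\right) - 99\right) - x{\left(n{\left(10,14 \right)} \right)} = \left(91 \left(-112\right) - 99\right) - \left(123 + \frac{1}{3} \cdot 14\right) = \left(-10192 - 99\right) - \left(123 + \frac{14}{3}\right) = -10291 - \frac{383}{3} = - \frac{31256}{3}$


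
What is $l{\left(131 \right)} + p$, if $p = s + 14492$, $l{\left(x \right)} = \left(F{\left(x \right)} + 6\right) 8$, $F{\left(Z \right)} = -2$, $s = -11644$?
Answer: $2880$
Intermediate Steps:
$l{\left(x \right)} = 32$ ($l{\left(x \right)} = \left(-2 + 6\right) 8 = 4 \cdot 8 = 32$)
$p = 2848$ ($p = -11644 + 14492 = 2848$)
$l{\left(131 \right)} + p = 32 + 2848 = 2880$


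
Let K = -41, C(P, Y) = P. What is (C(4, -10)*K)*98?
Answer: -16072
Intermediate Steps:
(C(4, -10)*K)*98 = (4*(-41))*98 = -164*98 = -16072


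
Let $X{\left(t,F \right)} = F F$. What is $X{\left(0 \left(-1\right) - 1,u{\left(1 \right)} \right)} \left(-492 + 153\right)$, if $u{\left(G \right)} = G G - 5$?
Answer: $-5424$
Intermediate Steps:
$u{\left(G \right)} = -5 + G^{2}$ ($u{\left(G \right)} = G^{2} - 5 = -5 + G^{2}$)
$X{\left(t,F \right)} = F^{2}$
$X{\left(0 \left(-1\right) - 1,u{\left(1 \right)} \right)} \left(-492 + 153\right) = \left(-5 + 1^{2}\right)^{2} \left(-492 + 153\right) = \left(-5 + 1\right)^{2} \left(-339\right) = \left(-4\right)^{2} \left(-339\right) = 16 \left(-339\right) = -5424$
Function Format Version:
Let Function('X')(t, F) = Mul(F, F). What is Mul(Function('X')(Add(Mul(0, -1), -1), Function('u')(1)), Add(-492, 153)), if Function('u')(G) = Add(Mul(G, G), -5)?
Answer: -5424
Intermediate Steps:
Function('u')(G) = Add(-5, Pow(G, 2)) (Function('u')(G) = Add(Pow(G, 2), -5) = Add(-5, Pow(G, 2)))
Function('X')(t, F) = Pow(F, 2)
Mul(Function('X')(Add(Mul(0, -1), -1), Function('u')(1)), Add(-492, 153)) = Mul(Pow(Add(-5, Pow(1, 2)), 2), Add(-492, 153)) = Mul(Pow(Add(-5, 1), 2), -339) = Mul(Pow(-4, 2), -339) = Mul(16, -339) = -5424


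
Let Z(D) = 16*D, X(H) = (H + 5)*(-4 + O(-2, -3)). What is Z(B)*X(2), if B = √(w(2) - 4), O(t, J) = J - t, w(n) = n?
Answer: -560*I*√2 ≈ -791.96*I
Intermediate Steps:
B = I*√2 (B = √(2 - 4) = √(-2) = I*√2 ≈ 1.4142*I)
X(H) = -25 - 5*H (X(H) = (H + 5)*(-4 + (-3 - 1*(-2))) = (5 + H)*(-4 + (-3 + 2)) = (5 + H)*(-4 - 1) = (5 + H)*(-5) = -25 - 5*H)
Z(B)*X(2) = (16*(I*√2))*(-25 - 5*2) = (16*I*√2)*(-25 - 10) = (16*I*√2)*(-35) = -560*I*√2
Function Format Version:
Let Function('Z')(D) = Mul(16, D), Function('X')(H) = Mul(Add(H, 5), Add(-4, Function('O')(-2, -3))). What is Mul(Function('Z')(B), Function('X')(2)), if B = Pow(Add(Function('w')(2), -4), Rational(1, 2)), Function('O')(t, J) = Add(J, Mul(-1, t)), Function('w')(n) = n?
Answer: Mul(-560, I, Pow(2, Rational(1, 2))) ≈ Mul(-791.96, I)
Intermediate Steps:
B = Mul(I, Pow(2, Rational(1, 2))) (B = Pow(Add(2, -4), Rational(1, 2)) = Pow(-2, Rational(1, 2)) = Mul(I, Pow(2, Rational(1, 2))) ≈ Mul(1.4142, I))
Function('X')(H) = Add(-25, Mul(-5, H)) (Function('X')(H) = Mul(Add(H, 5), Add(-4, Add(-3, Mul(-1, -2)))) = Mul(Add(5, H), Add(-4, Add(-3, 2))) = Mul(Add(5, H), Add(-4, -1)) = Mul(Add(5, H), -5) = Add(-25, Mul(-5, H)))
Mul(Function('Z')(B), Function('X')(2)) = Mul(Mul(16, Mul(I, Pow(2, Rational(1, 2)))), Add(-25, Mul(-5, 2))) = Mul(Mul(16, I, Pow(2, Rational(1, 2))), Add(-25, -10)) = Mul(Mul(16, I, Pow(2, Rational(1, 2))), -35) = Mul(-560, I, Pow(2, Rational(1, 2)))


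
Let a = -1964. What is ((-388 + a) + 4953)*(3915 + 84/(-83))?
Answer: 844963461/83 ≈ 1.0180e+7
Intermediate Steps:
((-388 + a) + 4953)*(3915 + 84/(-83)) = ((-388 - 1964) + 4953)*(3915 + 84/(-83)) = (-2352 + 4953)*(3915 + 84*(-1/83)) = 2601*(3915 - 84/83) = 2601*(324861/83) = 844963461/83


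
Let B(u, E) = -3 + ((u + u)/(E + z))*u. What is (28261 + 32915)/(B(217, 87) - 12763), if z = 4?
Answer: -99411/19063 ≈ -5.2149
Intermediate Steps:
B(u, E) = -3 + 2*u²/(4 + E) (B(u, E) = -3 + ((u + u)/(E + 4))*u = -3 + ((2*u)/(4 + E))*u = -3 + (2*u/(4 + E))*u = -3 + 2*u²/(4 + E))
(28261 + 32915)/(B(217, 87) - 12763) = (28261 + 32915)/((-12 - 3*87 + 2*217²)/(4 + 87) - 12763) = 61176/((-12 - 261 + 2*47089)/91 - 12763) = 61176/((-12 - 261 + 94178)/91 - 12763) = 61176/((1/91)*93905 - 12763) = 61176/(13415/13 - 12763) = 61176/(-152504/13) = 61176*(-13/152504) = -99411/19063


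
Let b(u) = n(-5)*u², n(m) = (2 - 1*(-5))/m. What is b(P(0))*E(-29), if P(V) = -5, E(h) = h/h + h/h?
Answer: -70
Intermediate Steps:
E(h) = 2 (E(h) = 1 + 1 = 2)
n(m) = 7/m (n(m) = (2 + 5)/m = 7/m)
b(u) = -7*u²/5 (b(u) = (7/(-5))*u² = (7*(-⅕))*u² = -7*u²/5)
b(P(0))*E(-29) = -7/5*(-5)²*2 = -7/5*25*2 = -35*2 = -70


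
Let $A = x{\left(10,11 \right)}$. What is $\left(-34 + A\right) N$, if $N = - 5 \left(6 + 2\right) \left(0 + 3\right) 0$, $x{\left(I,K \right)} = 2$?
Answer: $0$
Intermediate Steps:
$A = 2$
$N = 0$ ($N = - 5 \cdot 8 \cdot 3 \cdot 0 = \left(-5\right) 24 \cdot 0 = \left(-120\right) 0 = 0$)
$\left(-34 + A\right) N = \left(-34 + 2\right) 0 = \left(-32\right) 0 = 0$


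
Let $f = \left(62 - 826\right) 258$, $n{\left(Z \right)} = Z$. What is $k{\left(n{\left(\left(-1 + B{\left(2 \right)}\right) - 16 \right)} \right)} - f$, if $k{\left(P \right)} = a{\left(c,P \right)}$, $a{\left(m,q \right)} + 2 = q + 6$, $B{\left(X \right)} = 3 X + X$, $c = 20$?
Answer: $197107$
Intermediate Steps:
$B{\left(X \right)} = 4 X$
$f = -197112$ ($f = \left(-764\right) 258 = -197112$)
$a{\left(m,q \right)} = 4 + q$ ($a{\left(m,q \right)} = -2 + \left(q + 6\right) = -2 + \left(6 + q\right) = 4 + q$)
$k{\left(P \right)} = 4 + P$
$k{\left(n{\left(\left(-1 + B{\left(2 \right)}\right) - 16 \right)} \right)} - f = \left(4 + \left(\left(-1 + 4 \cdot 2\right) - 16\right)\right) - -197112 = \left(4 + \left(\left(-1 + 8\right) - 16\right)\right) + 197112 = \left(4 + \left(7 - 16\right)\right) + 197112 = \left(4 - 9\right) + 197112 = -5 + 197112 = 197107$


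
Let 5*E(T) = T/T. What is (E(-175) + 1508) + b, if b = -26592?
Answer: -125419/5 ≈ -25084.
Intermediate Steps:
E(T) = ⅕ (E(T) = (T/T)/5 = (⅕)*1 = ⅕)
(E(-175) + 1508) + b = (⅕ + 1508) - 26592 = 7541/5 - 26592 = -125419/5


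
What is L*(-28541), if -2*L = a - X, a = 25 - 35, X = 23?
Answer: -941853/2 ≈ -4.7093e+5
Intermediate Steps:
a = -10
L = 33/2 (L = -(-10 - 1*23)/2 = -(-10 - 23)/2 = -½*(-33) = 33/2 ≈ 16.500)
L*(-28541) = (33/2)*(-28541) = -941853/2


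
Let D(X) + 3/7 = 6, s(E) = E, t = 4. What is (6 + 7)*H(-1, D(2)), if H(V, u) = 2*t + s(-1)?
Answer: 91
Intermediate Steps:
D(X) = 39/7 (D(X) = -3/7 + 6 = 39/7)
H(V, u) = 7 (H(V, u) = 2*4 - 1 = 8 - 1 = 7)
(6 + 7)*H(-1, D(2)) = (6 + 7)*7 = 13*7 = 91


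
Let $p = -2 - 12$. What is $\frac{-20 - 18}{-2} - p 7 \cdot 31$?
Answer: $3057$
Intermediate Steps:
$p = -14$ ($p = -2 - 12 = -14$)
$\frac{-20 - 18}{-2} - p 7 \cdot 31 = \frac{-20 - 18}{-2} - \left(-14\right) 7 \cdot 31 = \left(- \frac{1}{2}\right) \left(-38\right) - \left(-98\right) 31 = 19 - -3038 = 19 + 3038 = 3057$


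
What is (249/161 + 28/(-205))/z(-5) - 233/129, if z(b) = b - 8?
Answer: -105975418/55349385 ≈ -1.9147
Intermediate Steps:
z(b) = -8 + b
(249/161 + 28/(-205))/z(-5) - 233/129 = (249/161 + 28/(-205))/(-8 - 5) - 233/129 = (249*(1/161) + 28*(-1/205))/(-13) - 233*1/129 = (249/161 - 28/205)*(-1/13) - 233/129 = (46537/33005)*(-1/13) - 233/129 = -46537/429065 - 233/129 = -105975418/55349385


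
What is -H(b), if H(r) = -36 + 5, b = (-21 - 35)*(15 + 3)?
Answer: 31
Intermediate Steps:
b = -1008 (b = -56*18 = -1008)
H(r) = -31
-H(b) = -1*(-31) = 31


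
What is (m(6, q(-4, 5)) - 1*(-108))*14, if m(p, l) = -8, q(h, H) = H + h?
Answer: 1400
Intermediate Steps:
(m(6, q(-4, 5)) - 1*(-108))*14 = (-8 - 1*(-108))*14 = (-8 + 108)*14 = 100*14 = 1400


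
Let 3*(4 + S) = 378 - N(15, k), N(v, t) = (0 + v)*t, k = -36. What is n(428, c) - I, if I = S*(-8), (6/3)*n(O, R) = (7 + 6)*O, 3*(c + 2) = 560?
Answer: 5198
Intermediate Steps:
c = 554/3 (c = -2 + (⅓)*560 = -2 + 560/3 = 554/3 ≈ 184.67)
n(O, R) = 13*O/2 (n(O, R) = ((7 + 6)*O)/2 = (13*O)/2 = 13*O/2)
N(v, t) = t*v (N(v, t) = v*t = t*v)
S = 302 (S = -4 + (378 - (-36)*15)/3 = -4 + (378 - 1*(-540))/3 = -4 + (378 + 540)/3 = -4 + (⅓)*918 = -4 + 306 = 302)
I = -2416 (I = 302*(-8) = -2416)
n(428, c) - I = (13/2)*428 - 1*(-2416) = 2782 + 2416 = 5198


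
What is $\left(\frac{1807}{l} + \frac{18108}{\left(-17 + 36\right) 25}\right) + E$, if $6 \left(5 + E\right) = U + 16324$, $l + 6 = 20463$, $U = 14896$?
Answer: $\frac{50883888556}{9717075} \approx 5236.5$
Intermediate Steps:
$l = 20457$ ($l = -6 + 20463 = 20457$)
$E = \frac{15595}{3}$ ($E = -5 + \frac{14896 + 16324}{6} = -5 + \frac{1}{6} \cdot 31220 = -5 + \frac{15610}{3} = \frac{15595}{3} \approx 5198.3$)
$\left(\frac{1807}{l} + \frac{18108}{\left(-17 + 36\right) 25}\right) + E = \left(\frac{1807}{20457} + \frac{18108}{\left(-17 + 36\right) 25}\right) + \frac{15595}{3} = \left(1807 \cdot \frac{1}{20457} + \frac{18108}{19 \cdot 25}\right) + \frac{15595}{3} = \left(\frac{1807}{20457} + \frac{18108}{475}\right) + \frac{15595}{3} = \frac{371293681}{9717075} + \frac{15595}{3} = \frac{50883888556}{9717075}$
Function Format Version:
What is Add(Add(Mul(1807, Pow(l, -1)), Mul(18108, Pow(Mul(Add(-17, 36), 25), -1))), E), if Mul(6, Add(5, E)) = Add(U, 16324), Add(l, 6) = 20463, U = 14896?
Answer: Rational(50883888556, 9717075) ≈ 5236.5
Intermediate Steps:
l = 20457 (l = Add(-6, 20463) = 20457)
E = Rational(15595, 3) (E = Add(-5, Mul(Rational(1, 6), Add(14896, 16324))) = Add(-5, Mul(Rational(1, 6), 31220)) = Add(-5, Rational(15610, 3)) = Rational(15595, 3) ≈ 5198.3)
Add(Add(Mul(1807, Pow(l, -1)), Mul(18108, Pow(Mul(Add(-17, 36), 25), -1))), E) = Add(Add(Mul(1807, Pow(20457, -1)), Mul(18108, Pow(Mul(Add(-17, 36), 25), -1))), Rational(15595, 3)) = Add(Add(Mul(1807, Rational(1, 20457)), Mul(18108, Pow(Mul(19, 25), -1))), Rational(15595, 3)) = Add(Add(Rational(1807, 20457), Mul(18108, Pow(475, -1))), Rational(15595, 3)) = Add(Add(Rational(1807, 20457), Mul(18108, Rational(1, 475))), Rational(15595, 3)) = Add(Add(Rational(1807, 20457), Rational(18108, 475)), Rational(15595, 3)) = Add(Rational(371293681, 9717075), Rational(15595, 3)) = Rational(50883888556, 9717075)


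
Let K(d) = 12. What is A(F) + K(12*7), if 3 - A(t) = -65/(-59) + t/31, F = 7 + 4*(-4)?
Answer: 25951/1829 ≈ 14.189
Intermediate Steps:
F = -9 (F = 7 - 16 = -9)
A(t) = 112/59 - t/31 (A(t) = 3 - (-65/(-59) + t/31) = 3 - (-65*(-1/59) + t*(1/31)) = 3 - (65/59 + t/31) = 3 + (-65/59 - t/31) = 112/59 - t/31)
A(F) + K(12*7) = (112/59 - 1/31*(-9)) + 12 = (112/59 + 9/31) + 12 = 4003/1829 + 12 = 25951/1829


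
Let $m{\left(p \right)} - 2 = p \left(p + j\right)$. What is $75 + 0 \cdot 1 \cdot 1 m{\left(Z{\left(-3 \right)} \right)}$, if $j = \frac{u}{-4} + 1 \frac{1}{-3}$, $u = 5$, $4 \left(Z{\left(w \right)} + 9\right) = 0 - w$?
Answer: $75$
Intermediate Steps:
$Z{\left(w \right)} = -9 - \frac{w}{4}$ ($Z{\left(w \right)} = -9 + \frac{0 - w}{4} = -9 + \frac{\left(-1\right) w}{4} = -9 - \frac{w}{4}$)
$j = - \frac{19}{12}$ ($j = \frac{5}{-4} + 1 \frac{1}{-3} = 5 \left(- \frac{1}{4}\right) + 1 \left(- \frac{1}{3}\right) = - \frac{5}{4} - \frac{1}{3} = - \frac{19}{12} \approx -1.5833$)
$m{\left(p \right)} = 2 + p \left(- \frac{19}{12} + p\right)$ ($m{\left(p \right)} = 2 + p \left(p - \frac{19}{12}\right) = 2 + p \left(- \frac{19}{12} + p\right)$)
$75 + 0 \cdot 1 \cdot 1 m{\left(Z{\left(-3 \right)} \right)} = 75 + 0 \cdot 1 \cdot 1 \left(2 + \left(-9 - - \frac{3}{4}\right)^{2} - \frac{19 \left(-9 - - \frac{3}{4}\right)}{12}\right) = 75 + 0 \cdot 1 \left(2 + \left(-9 + \frac{3}{4}\right)^{2} - \frac{19 \left(-9 + \frac{3}{4}\right)}{12}\right) = 75 + 0 \left(2 + \left(- \frac{33}{4}\right)^{2} - - \frac{209}{16}\right) = 75 + 0 \left(2 + \frac{1089}{16} + \frac{209}{16}\right) = 75 + 0 \cdot \frac{665}{8} = 75 + 0 = 75$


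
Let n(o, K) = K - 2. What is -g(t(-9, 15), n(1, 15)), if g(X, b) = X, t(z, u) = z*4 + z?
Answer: 45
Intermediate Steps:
t(z, u) = 5*z (t(z, u) = 4*z + z = 5*z)
n(o, K) = -2 + K
-g(t(-9, 15), n(1, 15)) = -5*(-9) = -1*(-45) = 45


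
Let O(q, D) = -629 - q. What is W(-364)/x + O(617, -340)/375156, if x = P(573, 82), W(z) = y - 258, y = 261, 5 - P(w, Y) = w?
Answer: -458299/53272152 ≈ -0.0086030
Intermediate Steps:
P(w, Y) = 5 - w
W(z) = 3 (W(z) = 261 - 258 = 3)
x = -568 (x = 5 - 1*573 = 5 - 573 = -568)
W(-364)/x + O(617, -340)/375156 = 3/(-568) + (-629 - 1*617)/375156 = 3*(-1/568) + (-629 - 617)*(1/375156) = -3/568 - 1246*1/375156 = -3/568 - 623/187578 = -458299/53272152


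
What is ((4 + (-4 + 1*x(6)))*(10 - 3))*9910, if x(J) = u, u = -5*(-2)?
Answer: 693700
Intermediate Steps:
u = 10
x(J) = 10
((4 + (-4 + 1*x(6)))*(10 - 3))*9910 = ((4 + (-4 + 1*10))*(10 - 3))*9910 = ((4 + (-4 + 10))*7)*9910 = ((4 + 6)*7)*9910 = (10*7)*9910 = 70*9910 = 693700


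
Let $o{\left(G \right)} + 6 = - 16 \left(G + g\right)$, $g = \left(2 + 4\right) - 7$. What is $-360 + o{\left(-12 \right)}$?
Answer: $-158$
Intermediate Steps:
$g = -1$ ($g = 6 - 7 = -1$)
$o{\left(G \right)} = 10 - 16 G$ ($o{\left(G \right)} = -6 - 16 \left(G - 1\right) = -6 - 16 \left(-1 + G\right) = -6 - \left(-16 + 16 G\right) = 10 - 16 G$)
$-360 + o{\left(-12 \right)} = -360 + \left(10 - -192\right) = -360 + \left(10 + 192\right) = -360 + 202 = -158$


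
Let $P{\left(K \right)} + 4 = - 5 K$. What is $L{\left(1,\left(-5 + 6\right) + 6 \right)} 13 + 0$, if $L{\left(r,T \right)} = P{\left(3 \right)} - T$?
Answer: $-338$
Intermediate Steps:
$P{\left(K \right)} = -4 - 5 K$
$L{\left(r,T \right)} = -19 - T$ ($L{\left(r,T \right)} = \left(-4 - 15\right) - T = -19 - T$)
$L{\left(1,\left(-5 + 6\right) + 6 \right)} 13 + 0 = \left(-19 - \left(\left(-5 + 6\right) + 6\right)\right) 13 + 0 = \left(-19 - \left(1 + 6\right)\right) 13 + 0 = \left(-19 - 7\right) 13 + 0 = \left(-26\right) 13 + 0 = -338 + 0 = -338$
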